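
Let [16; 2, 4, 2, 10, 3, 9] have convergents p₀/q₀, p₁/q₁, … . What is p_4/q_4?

Using pₖ = aₖpₖ₋₁ + pₖ₋₂, qₖ = aₖqₖ₋₁ + qₖ₋₂ (with p₋₁=1, p₋₂=0, q₋₁=0, q₋₂=1):
  k=0: a=16, p=16, q=1
  k=1: a=2, p=33, q=2
  k=2: a=4, p=148, q=9
  k=3: a=2, p=329, q=20
  k=4: a=10, p=3438, q=209

3438/209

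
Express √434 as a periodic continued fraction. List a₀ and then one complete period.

a₀ = ⌊√434⌋ = 20.
With m₀=0, d₀=1 and mₖ₊₁ = dₖaₖ − mₖ, dₖ₊₁ = (n − mₖ₊₁²)/dₖ, aₖ₊₁ = ⌊(a₀+mₖ₊₁)/dₖ₊₁⌋:
  k=1: m=20, d=34, a=1
  k=2: m=14, d=7, a=4
  k=3: m=14, d=34, a=1
  k=4: m=20, d=1, a=40
d=1 and a=2a₀=40 at k=4, so the next step gives (m, d) = (20, 34) again — its k=1 value — and the period has length 4.

[20; 1, 4, 1, 40]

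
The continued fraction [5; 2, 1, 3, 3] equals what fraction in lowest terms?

193/36

Using pₖ = aₖpₖ₋₁ + pₖ₋₂ and qₖ = aₖqₖ₋₁ + qₖ₋₂:
  k=0: a=5, p=5, q=1
  k=1: a=2, p=11, q=2
  k=2: a=1, p=16, q=3
  k=3: a=3, p=59, q=11
  k=4: a=3, p=193, q=36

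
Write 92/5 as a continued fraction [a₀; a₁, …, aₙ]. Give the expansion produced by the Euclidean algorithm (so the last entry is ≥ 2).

[18; 2, 2]

92 = 18×5 + 2
5 = 2×2 + 1
2 = 2×1 + 0  (stop)
So 92/5 = [18; 2, 2].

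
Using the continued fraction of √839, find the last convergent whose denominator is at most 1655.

47851/1652

√839 = [28; 1, 27, 1, 56, …] (period length 4).
Convergents:
  p_0/q_0 = 28/1
  p_1/q_1 = 29/1
  p_2/q_2 = 811/28
  p_3/q_3 = 840/29
  p_4/q_4 = 47851/1652
  p_5/q_5 = 48691/1681
q_4 = 1652 ≤ 1655 < 1681 = q_5, so the answer is 47851/1652.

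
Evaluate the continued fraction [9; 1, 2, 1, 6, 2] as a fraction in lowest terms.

Fold from the inside: start with 2/1.
  6 + 1/2 = 13/2
  1 + 2/13 = 15/13
  2 + 13/15 = 43/15
  1 + 15/43 = 58/43
  9 + 43/58 = 565/58

565/58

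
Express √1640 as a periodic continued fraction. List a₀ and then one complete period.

a₀ = ⌊√1640⌋ = 40.
With m₀=0, d₀=1 and mₖ₊₁ = dₖaₖ − mₖ, dₖ₊₁ = (n − mₖ₊₁²)/dₖ, aₖ₊₁ = ⌊(a₀+mₖ₊₁)/dₖ₊₁⌋:
  k=1: m=40, d=40, a=2
  k=2: m=40, d=1, a=80
d=1 and a=2a₀=80 at k=2, so the next step gives (m, d) = (40, 40) again — its k=1 value — and the period has length 2.

[40; 2, 80]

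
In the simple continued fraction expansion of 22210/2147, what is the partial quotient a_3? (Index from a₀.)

9

22210 = 10·2147 + 740   →  a_0 = 10
2147 = 2·740 + 667   →  a_1 = 2
740 = 1·667 + 73   →  a_2 = 1
667 = 9·73 + 10   →  a_3 = 9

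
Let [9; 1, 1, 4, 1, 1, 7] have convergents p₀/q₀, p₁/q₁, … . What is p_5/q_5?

Using pₖ = aₖpₖ₋₁ + pₖ₋₂, qₖ = aₖqₖ₋₁ + qₖ₋₂ (with p₋₁=1, p₋₂=0, q₋₁=0, q₋₂=1):
  k=0: a=9, p=9, q=1
  k=1: a=1, p=10, q=1
  k=2: a=1, p=19, q=2
  k=3: a=4, p=86, q=9
  k=4: a=1, p=105, q=11
  k=5: a=1, p=191, q=20

191/20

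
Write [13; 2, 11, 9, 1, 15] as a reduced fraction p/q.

49722/3689

Fold from the inside: start with 15/1.
  1 + 1/15 = 16/15
  9 + 15/16 = 159/16
  11 + 16/159 = 1765/159
  2 + 159/1765 = 3689/1765
  13 + 1765/3689 = 49722/3689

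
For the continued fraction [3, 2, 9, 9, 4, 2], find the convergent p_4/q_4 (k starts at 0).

2470/711

Using pₖ = aₖpₖ₋₁ + pₖ₋₂, qₖ = aₖqₖ₋₁ + qₖ₋₂ (with p₋₁=1, p₋₂=0, q₋₁=0, q₋₂=1):
  k=0: a=3, p=3, q=1
  k=1: a=2, p=7, q=2
  k=2: a=9, p=66, q=19
  k=3: a=9, p=601, q=173
  k=4: a=4, p=2470, q=711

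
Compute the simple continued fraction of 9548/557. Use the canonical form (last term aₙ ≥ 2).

9548 = 17*557 + 79
557 = 7*79 + 4
79 = 19*4 + 3
4 = 1*3 + 1
3 = 3*1 + 0  (stop)
So 9548/557 = [17; 7, 19, 1, 3].

[17; 7, 19, 1, 3]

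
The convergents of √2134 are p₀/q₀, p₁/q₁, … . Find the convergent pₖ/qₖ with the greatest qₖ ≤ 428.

9701/210

√2134 = [46; 5, 8, 5, 92, …] (period length 4).
Convergents:
  p_0/q_0 = 46/1
  p_1/q_1 = 231/5
  p_2/q_2 = 1894/41
  p_3/q_3 = 9701/210
  p_4/q_4 = 894386/19361
q_3 = 210 ≤ 428 < 19361 = q_4, so the answer is 9701/210.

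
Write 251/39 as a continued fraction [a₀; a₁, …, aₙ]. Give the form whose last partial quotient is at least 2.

251 = 6·39 + 17
39 = 2·17 + 5
17 = 3·5 + 2
5 = 2·2 + 1
2 = 2·1 + 0  (stop)
So 251/39 = [6; 2, 3, 2, 2].

[6; 2, 3, 2, 2]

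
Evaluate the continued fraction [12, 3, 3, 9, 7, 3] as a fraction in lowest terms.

Fold from the inside: start with 3/1.
  7 + 1/3 = 22/3
  9 + 3/22 = 201/22
  3 + 22/201 = 625/201
  3 + 201/625 = 2076/625
  12 + 625/2076 = 25537/2076

25537/2076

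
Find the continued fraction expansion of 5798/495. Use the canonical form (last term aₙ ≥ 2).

5798 = 11*495 + 353
495 = 1*353 + 142
353 = 2*142 + 69
142 = 2*69 + 4
69 = 17*4 + 1
4 = 4*1 + 0  (stop)
So 5798/495 = [11; 1, 2, 2, 17, 4].

[11; 1, 2, 2, 17, 4]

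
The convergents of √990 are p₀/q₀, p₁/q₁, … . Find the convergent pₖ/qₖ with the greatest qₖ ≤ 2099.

55031/1749

√990 = [31; 2, 6, 2, 62, …] (period length 4).
Convergents:
  p_0/q_0 = 31/1
  p_1/q_1 = 63/2
  p_2/q_2 = 409/13
  p_3/q_3 = 881/28
  p_4/q_4 = 55031/1749
  p_5/q_5 = 110943/3526
q_4 = 1749 ≤ 2099 < 3526 = q_5, so the answer is 55031/1749.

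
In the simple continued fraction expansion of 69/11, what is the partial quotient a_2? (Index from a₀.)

69 = 6·11 + 3   →  a_0 = 6
11 = 3·3 + 2   →  a_1 = 3
3 = 1·2 + 1   →  a_2 = 1

1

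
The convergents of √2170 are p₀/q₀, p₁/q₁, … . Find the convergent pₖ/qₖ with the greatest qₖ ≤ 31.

559/12

√2170 = [46; 1, 1, 2, 1, 1, 92, …] (period length 6).
Convergents:
  p_0/q_0 = 46/1
  p_1/q_1 = 47/1
  p_2/q_2 = 93/2
  p_3/q_3 = 233/5
  p_4/q_4 = 326/7
  p_5/q_5 = 559/12
  p_6/q_6 = 51754/1111
q_5 = 12 ≤ 31 < 1111 = q_6, so the answer is 559/12.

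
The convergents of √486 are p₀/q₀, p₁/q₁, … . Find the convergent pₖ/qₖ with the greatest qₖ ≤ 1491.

21362/969

√486 = [22; 22, 44, …] (period length 2).
Convergents:
  p_0/q_0 = 22/1
  p_1/q_1 = 485/22
  p_2/q_2 = 21362/969
  p_3/q_3 = 470449/21340
q_2 = 969 ≤ 1491 < 21340 = q_3, so the answer is 21362/969.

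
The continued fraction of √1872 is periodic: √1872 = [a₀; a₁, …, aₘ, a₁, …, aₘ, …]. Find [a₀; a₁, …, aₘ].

a₀ = ⌊√1872⌋ = 43.
With m₀=0, d₀=1 and mₖ₊₁ = dₖaₖ − mₖ, dₖ₊₁ = (n − mₖ₊₁²)/dₖ, aₖ₊₁ = ⌊(a₀+mₖ₊₁)/dₖ₊₁⌋:
  k=1: m=43, d=23, a=3
  k=2: m=26, d=52, a=1
  k=3: m=26, d=23, a=3
  k=4: m=43, d=1, a=86
d=1 and a=2a₀=86 at k=4, so the next step gives (m, d) = (43, 23) again — its k=1 value — and the period has length 4.

[43; 3, 1, 3, 86]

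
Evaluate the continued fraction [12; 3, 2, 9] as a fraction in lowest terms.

Fold from the inside: start with 9/1.
  2 + 1/9 = 19/9
  3 + 9/19 = 66/19
  12 + 19/66 = 811/66

811/66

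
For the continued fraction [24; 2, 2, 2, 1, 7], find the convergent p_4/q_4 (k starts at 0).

Using pₖ = aₖpₖ₋₁ + pₖ₋₂, qₖ = aₖqₖ₋₁ + qₖ₋₂ (with p₋₁=1, p₋₂=0, q₋₁=0, q₋₂=1):
  k=0: a=24, p=24, q=1
  k=1: a=2, p=49, q=2
  k=2: a=2, p=122, q=5
  k=3: a=2, p=293, q=12
  k=4: a=1, p=415, q=17

415/17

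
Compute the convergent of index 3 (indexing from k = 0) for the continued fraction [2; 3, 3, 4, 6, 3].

Using pₖ = aₖpₖ₋₁ + pₖ₋₂, qₖ = aₖqₖ₋₁ + qₖ₋₂ (with p₋₁=1, p₋₂=0, q₋₁=0, q₋₂=1):
  k=0: a=2, p=2, q=1
  k=1: a=3, p=7, q=3
  k=2: a=3, p=23, q=10
  k=3: a=4, p=99, q=43

99/43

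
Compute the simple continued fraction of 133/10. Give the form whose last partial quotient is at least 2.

133 = 13·10 + 3
10 = 3·3 + 1
3 = 3·1 + 0  (stop)
So 133/10 = [13; 3, 3].

[13; 3, 3]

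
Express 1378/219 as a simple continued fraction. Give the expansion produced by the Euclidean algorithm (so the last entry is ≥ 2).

[6; 3, 2, 2, 1, 2, 3]

1378 = 6·219 + 64
219 = 3·64 + 27
64 = 2·27 + 10
27 = 2·10 + 7
10 = 1·7 + 3
7 = 2·3 + 1
3 = 3·1 + 0  (stop)
So 1378/219 = [6; 3, 2, 2, 1, 2, 3].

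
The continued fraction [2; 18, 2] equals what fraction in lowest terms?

76/37

Using pₖ = aₖpₖ₋₁ + pₖ₋₂ and qₖ = aₖqₖ₋₁ + qₖ₋₂:
  k=0: a=2, p=2, q=1
  k=1: a=18, p=37, q=18
  k=2: a=2, p=76, q=37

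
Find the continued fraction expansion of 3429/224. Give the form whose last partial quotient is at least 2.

[15; 3, 4, 17]

3429 = 15*224 + 69
224 = 3*69 + 17
69 = 4*17 + 1
17 = 17*1 + 0  (stop)
So 3429/224 = [15; 3, 4, 17].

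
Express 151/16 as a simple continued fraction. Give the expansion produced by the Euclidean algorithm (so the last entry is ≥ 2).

151 = 9·16 + 7
16 = 2·7 + 2
7 = 3·2 + 1
2 = 2·1 + 0  (stop)
So 151/16 = [9; 2, 3, 2].

[9; 2, 3, 2]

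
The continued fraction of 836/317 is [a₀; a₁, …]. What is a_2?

836 = 2·317 + 202   →  a_0 = 2
317 = 1·202 + 115   →  a_1 = 1
202 = 1·115 + 87   →  a_2 = 1

1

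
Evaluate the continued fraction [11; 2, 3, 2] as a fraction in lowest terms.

Using pₖ = aₖpₖ₋₁ + pₖ₋₂ and qₖ = aₖqₖ₋₁ + qₖ₋₂:
  k=0: a=11, p=11, q=1
  k=1: a=2, p=23, q=2
  k=2: a=3, p=80, q=7
  k=3: a=2, p=183, q=16

183/16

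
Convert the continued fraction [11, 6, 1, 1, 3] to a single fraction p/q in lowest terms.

Fold from the inside: start with 3/1.
  1 + 1/3 = 4/3
  1 + 3/4 = 7/4
  6 + 4/7 = 46/7
  11 + 7/46 = 513/46

513/46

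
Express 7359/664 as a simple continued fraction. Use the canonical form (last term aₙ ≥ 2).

7359 = 11×664 + 55
664 = 12×55 + 4
55 = 13×4 + 3
4 = 1×3 + 1
3 = 3×1 + 0  (stop)
So 7359/664 = [11; 12, 13, 1, 3].

[11; 12, 13, 1, 3]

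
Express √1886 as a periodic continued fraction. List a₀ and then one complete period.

[43; 2, 2, 1, 42, 1, 2, 2, 86]

a₀ = ⌊√1886⌋ = 43.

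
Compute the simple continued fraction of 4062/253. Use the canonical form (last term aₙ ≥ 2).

[16; 18, 14]

4062 = 16·253 + 14
253 = 18·14 + 1
14 = 14·1 + 0  (stop)
So 4062/253 = [16; 18, 14].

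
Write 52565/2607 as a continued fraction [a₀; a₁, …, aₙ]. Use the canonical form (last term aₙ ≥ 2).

52565 = 20×2607 + 425
2607 = 6×425 + 57
425 = 7×57 + 26
57 = 2×26 + 5
26 = 5×5 + 1
5 = 5×1 + 0  (stop)
So 52565/2607 = [20; 6, 7, 2, 5, 5].

[20; 6, 7, 2, 5, 5]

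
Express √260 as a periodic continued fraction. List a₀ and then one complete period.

[16; 8, 32]

a₀ = ⌊√260⌋ = 16.
With m₀=0, d₀=1 and mₖ₊₁ = dₖaₖ − mₖ, dₖ₊₁ = (n − mₖ₊₁²)/dₖ, aₖ₊₁ = ⌊(a₀+mₖ₊₁)/dₖ₊₁⌋:
  k=1: m=16, d=4, a=8
  k=2: m=16, d=1, a=32
d=1 and a=2a₀=32 at k=2, so the next step gives (m, d) = (16, 4) again — its k=1 value — and the period has length 2.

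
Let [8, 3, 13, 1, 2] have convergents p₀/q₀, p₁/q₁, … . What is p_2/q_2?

333/40

Using pₖ = aₖpₖ₋₁ + pₖ₋₂, qₖ = aₖqₖ₋₁ + qₖ₋₂ (with p₋₁=1, p₋₂=0, q₋₁=0, q₋₂=1):
  k=0: a=8, p=8, q=1
  k=1: a=3, p=25, q=3
  k=2: a=13, p=333, q=40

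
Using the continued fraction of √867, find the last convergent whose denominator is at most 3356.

√867 = [29; 2, 4, 29, 4, 2, 58, …] (period length 6).
Convergents:
  p_0/q_0 = 29/1
  p_1/q_1 = 59/2
  p_2/q_2 = 265/9
  p_3/q_3 = 7744/263
  p_4/q_4 = 31241/1061
  p_5/q_5 = 70226/2385
  p_6/q_6 = 4104349/139391
q_5 = 2385 ≤ 3356 < 139391 = q_6, so the answer is 70226/2385.

70226/2385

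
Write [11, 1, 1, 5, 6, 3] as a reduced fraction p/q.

Fold from the inside: start with 3/1.
  6 + 1/3 = 19/3
  5 + 3/19 = 98/19
  1 + 19/98 = 117/98
  1 + 98/117 = 215/117
  11 + 117/215 = 2482/215

2482/215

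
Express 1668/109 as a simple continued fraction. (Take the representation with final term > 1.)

1668 = 15·109 + 33
109 = 3·33 + 10
33 = 3·10 + 3
10 = 3·3 + 1
3 = 3·1 + 0  (stop)
So 1668/109 = [15; 3, 3, 3, 3].

[15; 3, 3, 3, 3]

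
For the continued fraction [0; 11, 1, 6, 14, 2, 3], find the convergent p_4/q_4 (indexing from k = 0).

Using pₖ = aₖpₖ₋₁ + pₖ₋₂, qₖ = aₖqₖ₋₁ + qₖ₋₂ (with p₋₁=1, p₋₂=0, q₋₁=0, q₋₂=1):
  k=0: a=0, p=0, q=1
  k=1: a=11, p=1, q=11
  k=2: a=1, p=1, q=12
  k=3: a=6, p=7, q=83
  k=4: a=14, p=99, q=1174

99/1174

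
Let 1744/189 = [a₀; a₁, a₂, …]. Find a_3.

1

1744 = 9·189 + 43   →  a_0 = 9
189 = 4·43 + 17   →  a_1 = 4
43 = 2·17 + 9   →  a_2 = 2
17 = 1·9 + 8   →  a_3 = 1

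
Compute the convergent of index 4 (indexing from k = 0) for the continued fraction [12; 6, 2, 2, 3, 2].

Using pₖ = aₖpₖ₋₁ + pₖ₋₂, qₖ = aₖqₖ₋₁ + qₖ₋₂ (with p₋₁=1, p₋₂=0, q₋₁=0, q₋₂=1):
  k=0: a=12, p=12, q=1
  k=1: a=6, p=73, q=6
  k=2: a=2, p=158, q=13
  k=3: a=2, p=389, q=32
  k=4: a=3, p=1325, q=109

1325/109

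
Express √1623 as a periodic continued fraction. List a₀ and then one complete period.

[40; 3, 2, 26, 2, 3, 80]

a₀ = ⌊√1623⌋ = 40.
With m₀=0, d₀=1 and mₖ₊₁ = dₖaₖ − mₖ, dₖ₊₁ = (n − mₖ₊₁²)/dₖ, aₖ₊₁ = ⌊(a₀+mₖ₊₁)/dₖ₊₁⌋:
  k=1: m=40, d=23, a=3
  k=2: m=29, d=34, a=2
  k=3: m=39, d=3, a=26
  k=4: m=39, d=34, a=2
  k=5: m=29, d=23, a=3
  k=6: m=40, d=1, a=80
d=1 and a=2a₀=80 at k=6, so the next step gives (m, d) = (40, 23) again — its k=1 value — and the period has length 6.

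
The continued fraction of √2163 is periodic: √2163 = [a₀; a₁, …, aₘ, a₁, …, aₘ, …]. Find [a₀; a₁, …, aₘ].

[46; 1, 1, 30, 1, 1, 92]

a₀ = ⌊√2163⌋ = 46.
With m₀=0, d₀=1 and mₖ₊₁ = dₖaₖ − mₖ, dₖ₊₁ = (n − mₖ₊₁²)/dₖ, aₖ₊₁ = ⌊(a₀+mₖ₊₁)/dₖ₊₁⌋:
  k=1: m=46, d=47, a=1
  k=2: m=1, d=46, a=1
  k=3: m=45, d=3, a=30
  k=4: m=45, d=46, a=1
  k=5: m=1, d=47, a=1
  k=6: m=46, d=1, a=92
d=1 and a=2a₀=92 at k=6, so the next step gives (m, d) = (46, 47) again — its k=1 value — and the period has length 6.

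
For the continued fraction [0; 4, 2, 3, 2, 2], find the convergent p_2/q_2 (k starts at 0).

2/9

Using pₖ = aₖpₖ₋₁ + pₖ₋₂, qₖ = aₖqₖ₋₁ + qₖ₋₂ (with p₋₁=1, p₋₂=0, q₋₁=0, q₋₂=1):
  k=0: a=0, p=0, q=1
  k=1: a=4, p=1, q=4
  k=2: a=2, p=2, q=9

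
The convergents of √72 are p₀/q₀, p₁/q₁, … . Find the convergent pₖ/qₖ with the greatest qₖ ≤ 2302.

√72 = [8; 2, 16, …] (period length 2).
Convergents:
  p_0/q_0 = 8/1
  p_1/q_1 = 17/2
  p_2/q_2 = 280/33
  p_3/q_3 = 577/68
  p_4/q_4 = 9512/1121
  p_5/q_5 = 19601/2310
q_4 = 1121 ≤ 2302 < 2310 = q_5, so the answer is 9512/1121.

9512/1121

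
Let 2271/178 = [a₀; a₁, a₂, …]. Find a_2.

2271 = 12·178 + 135   →  a_0 = 12
178 = 1·135 + 43   →  a_1 = 1
135 = 3·43 + 6   →  a_2 = 3

3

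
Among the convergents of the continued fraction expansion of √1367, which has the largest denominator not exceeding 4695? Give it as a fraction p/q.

101195/2737

√1367 = [36; 1, 35, 1, 72, …] (period length 4).
Convergents:
  p_0/q_0 = 36/1
  p_1/q_1 = 37/1
  p_2/q_2 = 1331/36
  p_3/q_3 = 1368/37
  p_4/q_4 = 99827/2700
  p_5/q_5 = 101195/2737
  p_6/q_6 = 3641652/98495
q_5 = 2737 ≤ 4695 < 98495 = q_6, so the answer is 101195/2737.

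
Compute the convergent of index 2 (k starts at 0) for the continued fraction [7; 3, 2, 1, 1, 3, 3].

Using pₖ = aₖpₖ₋₁ + pₖ₋₂, qₖ = aₖqₖ₋₁ + qₖ₋₂ (with p₋₁=1, p₋₂=0, q₋₁=0, q₋₂=1):
  k=0: a=7, p=7, q=1
  k=1: a=3, p=22, q=3
  k=2: a=2, p=51, q=7

51/7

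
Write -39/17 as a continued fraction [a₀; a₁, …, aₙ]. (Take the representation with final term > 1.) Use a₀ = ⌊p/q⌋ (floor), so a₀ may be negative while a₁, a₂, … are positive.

[-3; 1, 2, 2, 2]

-39 = -3·17 + 12
17 = 1·12 + 5
12 = 2·5 + 2
5 = 2·2 + 1
2 = 2·1 + 0  (stop)
So -39/17 = [-3; 1, 2, 2, 2].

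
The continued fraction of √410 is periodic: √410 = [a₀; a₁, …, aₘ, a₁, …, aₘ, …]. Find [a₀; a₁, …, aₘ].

a₀ = ⌊√410⌋ = 20.
With m₀=0, d₀=1 and mₖ₊₁ = dₖaₖ − mₖ, dₖ₊₁ = (n − mₖ₊₁²)/dₖ, aₖ₊₁ = ⌊(a₀+mₖ₊₁)/dₖ₊₁⌋:
  k=1: m=20, d=10, a=4
  k=2: m=20, d=1, a=40
d=1 and a=2a₀=40 at k=2, so the next step gives (m, d) = (20, 10) again — its k=1 value — and the period has length 2.

[20; 4, 40]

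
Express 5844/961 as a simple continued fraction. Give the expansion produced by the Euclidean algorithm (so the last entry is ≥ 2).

5844 = 6*961 + 78
961 = 12*78 + 25
78 = 3*25 + 3
25 = 8*3 + 1
3 = 3*1 + 0  (stop)
So 5844/961 = [6; 12, 3, 8, 3].

[6; 12, 3, 8, 3]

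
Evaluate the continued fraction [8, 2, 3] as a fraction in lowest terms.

Fold from the inside: start with 3/1.
  2 + 1/3 = 7/3
  8 + 3/7 = 59/7

59/7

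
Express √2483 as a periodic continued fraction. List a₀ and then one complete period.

[49; 1, 4, 1, 6, 1, 4, 1, 98]

a₀ = ⌊√2483⌋ = 49.
With m₀=0, d₀=1 and mₖ₊₁ = dₖaₖ − mₖ, dₖ₊₁ = (n − mₖ₊₁²)/dₖ, aₖ₊₁ = ⌊(a₀+mₖ₊₁)/dₖ₊₁⌋:
  k=1: m=49, d=82, a=1
  k=2: m=33, d=17, a=4
  k=3: m=35, d=74, a=1
  k=4: m=39, d=13, a=6
  k=5: m=39, d=74, a=1
  k=6: m=35, d=17, a=4
  k=7: m=33, d=82, a=1
  k=8: m=49, d=1, a=98
d=1 and a=2a₀=98 at k=8, so the next step gives (m, d) = (49, 82) again — its k=1 value — and the period has length 8.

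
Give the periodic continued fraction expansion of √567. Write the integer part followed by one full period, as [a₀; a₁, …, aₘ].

a₀ = ⌊√567⌋ = 23.
With m₀=0, d₀=1 and mₖ₊₁ = dₖaₖ − mₖ, dₖ₊₁ = (n − mₖ₊₁²)/dₖ, aₖ₊₁ = ⌊(a₀+mₖ₊₁)/dₖ₊₁⌋:
  k=1: m=23, d=38, a=1
  k=2: m=15, d=9, a=4
  k=3: m=21, d=14, a=3
  k=4: m=21, d=9, a=4
  k=5: m=15, d=38, a=1
  k=6: m=23, d=1, a=46
d=1 and a=2a₀=46 at k=6, so the next step gives (m, d) = (23, 38) again — its k=1 value — and the period has length 6.

[23; 1, 4, 3, 4, 1, 46]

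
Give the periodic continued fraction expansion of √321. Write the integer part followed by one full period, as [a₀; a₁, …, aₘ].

a₀ = ⌊√321⌋ = 17.
With m₀=0, d₀=1 and mₖ₊₁ = dₖaₖ − mₖ, dₖ₊₁ = (n − mₖ₊₁²)/dₖ, aₖ₊₁ = ⌊(a₀+mₖ₊₁)/dₖ₊₁⌋:
  k=1: m=17, d=32, a=1
  k=2: m=15, d=3, a=10
  k=3: m=15, d=32, a=1
  k=4: m=17, d=1, a=34
d=1 and a=2a₀=34 at k=4, so the next step gives (m, d) = (17, 32) again — its k=1 value — and the period has length 4.

[17; 1, 10, 1, 34]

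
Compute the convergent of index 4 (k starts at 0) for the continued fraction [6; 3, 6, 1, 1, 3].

Using pₖ = aₖpₖ₋₁ + pₖ₋₂, qₖ = aₖqₖ₋₁ + qₖ₋₂ (with p₋₁=1, p₋₂=0, q₋₁=0, q₋₂=1):
  k=0: a=6, p=6, q=1
  k=1: a=3, p=19, q=3
  k=2: a=6, p=120, q=19
  k=3: a=1, p=139, q=22
  k=4: a=1, p=259, q=41

259/41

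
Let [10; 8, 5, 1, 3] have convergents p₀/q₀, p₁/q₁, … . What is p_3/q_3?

Using pₖ = aₖpₖ₋₁ + pₖ₋₂, qₖ = aₖqₖ₋₁ + qₖ₋₂ (with p₋₁=1, p₋₂=0, q₋₁=0, q₋₂=1):
  k=0: a=10, p=10, q=1
  k=1: a=8, p=81, q=8
  k=2: a=5, p=415, q=41
  k=3: a=1, p=496, q=49

496/49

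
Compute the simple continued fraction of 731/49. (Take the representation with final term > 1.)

731 = 14·49 + 45
49 = 1·45 + 4
45 = 11·4 + 1
4 = 4·1 + 0  (stop)
So 731/49 = [14; 1, 11, 4].

[14; 1, 11, 4]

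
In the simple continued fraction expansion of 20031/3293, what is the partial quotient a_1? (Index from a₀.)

12

20031 = 6·3293 + 273   →  a_0 = 6
3293 = 12·273 + 17   →  a_1 = 12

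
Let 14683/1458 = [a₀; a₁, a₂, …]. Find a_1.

14683 = 10·1458 + 103   →  a_0 = 10
1458 = 14·103 + 16   →  a_1 = 14

14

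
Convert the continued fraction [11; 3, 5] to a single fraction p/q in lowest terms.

Using pₖ = aₖpₖ₋₁ + pₖ₋₂ and qₖ = aₖqₖ₋₁ + qₖ₋₂:
  k=0: a=11, p=11, q=1
  k=1: a=3, p=34, q=3
  k=2: a=5, p=181, q=16

181/16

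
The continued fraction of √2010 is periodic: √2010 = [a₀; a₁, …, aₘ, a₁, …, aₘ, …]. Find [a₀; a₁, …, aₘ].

[44; 1, 4, 1, 88]

a₀ = ⌊√2010⌋ = 44.
With m₀=0, d₀=1 and mₖ₊₁ = dₖaₖ − mₖ, dₖ₊₁ = (n − mₖ₊₁²)/dₖ, aₖ₊₁ = ⌊(a₀+mₖ₊₁)/dₖ₊₁⌋:
  k=1: m=44, d=74, a=1
  k=2: m=30, d=15, a=4
  k=3: m=30, d=74, a=1
  k=4: m=44, d=1, a=88
d=1 and a=2a₀=88 at k=4, so the next step gives (m, d) = (44, 74) again — its k=1 value — and the period has length 4.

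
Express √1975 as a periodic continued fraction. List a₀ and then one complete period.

a₀ = ⌊√1975⌋ = 44.
With m₀=0, d₀=1 and mₖ₊₁ = dₖaₖ − mₖ, dₖ₊₁ = (n − mₖ₊₁²)/dₖ, aₖ₊₁ = ⌊(a₀+mₖ₊₁)/dₖ₊₁⌋:
  k=1: m=44, d=39, a=2
  k=2: m=34, d=21, a=3
  k=3: m=29, d=54, a=1
  k=4: m=25, d=25, a=2
  k=5: m=25, d=54, a=1
  k=6: m=29, d=21, a=3
  k=7: m=34, d=39, a=2
  k=8: m=44, d=1, a=88
d=1 and a=2a₀=88 at k=8, so the next step gives (m, d) = (44, 39) again — its k=1 value — and the period has length 8.

[44; 2, 3, 1, 2, 1, 3, 2, 88]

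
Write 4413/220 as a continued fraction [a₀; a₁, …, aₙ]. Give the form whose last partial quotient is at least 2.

[20; 16, 1, 12]

4413 = 20*220 + 13
220 = 16*13 + 12
13 = 1*12 + 1
12 = 12*1 + 0  (stop)
So 4413/220 = [20; 16, 1, 12].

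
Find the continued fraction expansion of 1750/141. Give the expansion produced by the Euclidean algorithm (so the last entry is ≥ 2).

[12; 2, 2, 3, 8]

1750 = 12·141 + 58
141 = 2·58 + 25
58 = 2·25 + 8
25 = 3·8 + 1
8 = 8·1 + 0  (stop)
So 1750/141 = [12; 2, 2, 3, 8].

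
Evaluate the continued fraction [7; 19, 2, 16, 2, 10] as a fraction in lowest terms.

97964/13893

Fold from the inside: start with 10/1.
  2 + 1/10 = 21/10
  16 + 10/21 = 346/21
  2 + 21/346 = 713/346
  19 + 346/713 = 13893/713
  7 + 713/13893 = 97964/13893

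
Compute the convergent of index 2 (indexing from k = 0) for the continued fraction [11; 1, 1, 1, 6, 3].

23/2

Using pₖ = aₖpₖ₋₁ + pₖ₋₂, qₖ = aₖqₖ₋₁ + qₖ₋₂ (with p₋₁=1, p₋₂=0, q₋₁=0, q₋₂=1):
  k=0: a=11, p=11, q=1
  k=1: a=1, p=12, q=1
  k=2: a=1, p=23, q=2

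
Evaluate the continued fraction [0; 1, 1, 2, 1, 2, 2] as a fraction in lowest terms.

Fold from the inside: start with 2/1.
  2 + 1/2 = 5/2
  1 + 2/5 = 7/5
  2 + 5/7 = 19/7
  1 + 7/19 = 26/19
  1 + 19/26 = 45/26
  0 + 26/45 = 26/45

26/45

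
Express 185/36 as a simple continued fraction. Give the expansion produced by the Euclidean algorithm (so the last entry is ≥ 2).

[5; 7, 5]

185 = 5·36 + 5
36 = 7·5 + 1
5 = 5·1 + 0  (stop)
So 185/36 = [5; 7, 5].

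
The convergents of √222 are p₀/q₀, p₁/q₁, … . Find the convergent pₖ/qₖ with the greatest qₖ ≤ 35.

149/10

√222 = [14; 1, 8, 1, 28, …] (period length 4).
Convergents:
  p_0/q_0 = 14/1
  p_1/q_1 = 15/1
  p_2/q_2 = 134/9
  p_3/q_3 = 149/10
  p_4/q_4 = 4306/289
q_3 = 10 ≤ 35 < 289 = q_4, so the answer is 149/10.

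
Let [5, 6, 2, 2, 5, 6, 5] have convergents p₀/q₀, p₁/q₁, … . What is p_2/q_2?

67/13

Using pₖ = aₖpₖ₋₁ + pₖ₋₂, qₖ = aₖqₖ₋₁ + qₖ₋₂ (with p₋₁=1, p₋₂=0, q₋₁=0, q₋₂=1):
  k=0: a=5, p=5, q=1
  k=1: a=6, p=31, q=6
  k=2: a=2, p=67, q=13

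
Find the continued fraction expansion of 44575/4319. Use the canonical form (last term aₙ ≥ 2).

44575 = 10×4319 + 1385
4319 = 3×1385 + 164
1385 = 8×164 + 73
164 = 2×73 + 18
73 = 4×18 + 1
18 = 18×1 + 0  (stop)
So 44575/4319 = [10; 3, 8, 2, 4, 18].

[10; 3, 8, 2, 4, 18]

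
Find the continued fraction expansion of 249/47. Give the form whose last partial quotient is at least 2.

[5; 3, 2, 1, 4]

249 = 5*47 + 14
47 = 3*14 + 5
14 = 2*5 + 4
5 = 1*4 + 1
4 = 4*1 + 0  (stop)
So 249/47 = [5; 3, 2, 1, 4].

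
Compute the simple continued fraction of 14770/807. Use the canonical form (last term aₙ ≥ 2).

[18; 3, 3, 3, 1, 18]

14770 = 18×807 + 244
807 = 3×244 + 75
244 = 3×75 + 19
75 = 3×19 + 18
19 = 1×18 + 1
18 = 18×1 + 0  (stop)
So 14770/807 = [18; 3, 3, 3, 1, 18].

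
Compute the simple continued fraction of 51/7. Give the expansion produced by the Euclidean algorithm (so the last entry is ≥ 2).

51 = 7·7 + 2
7 = 3·2 + 1
2 = 2·1 + 0  (stop)
So 51/7 = [7; 3, 2].

[7; 3, 2]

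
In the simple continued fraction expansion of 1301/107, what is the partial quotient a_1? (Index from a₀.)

6

1301 = 12·107 + 17   →  a_0 = 12
107 = 6·17 + 5   →  a_1 = 6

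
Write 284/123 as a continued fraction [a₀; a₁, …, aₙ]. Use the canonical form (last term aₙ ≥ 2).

284 = 2×123 + 38
123 = 3×38 + 9
38 = 4×9 + 2
9 = 4×2 + 1
2 = 2×1 + 0  (stop)
So 284/123 = [2; 3, 4, 4, 2].

[2; 3, 4, 4, 2]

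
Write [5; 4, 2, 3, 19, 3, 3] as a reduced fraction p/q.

Using pₖ = aₖpₖ₋₁ + pₖ₋₂ and qₖ = aₖqₖ₋₁ + qₖ₋₂:
  k=0: a=5, p=5, q=1
  k=1: a=4, p=21, q=4
  k=2: a=2, p=47, q=9
  k=3: a=3, p=162, q=31
  k=4: a=19, p=3125, q=598
  k=5: a=3, p=9537, q=1825
  k=6: a=3, p=31736, q=6073

31736/6073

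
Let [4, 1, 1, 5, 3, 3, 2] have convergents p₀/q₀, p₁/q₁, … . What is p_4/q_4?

Using pₖ = aₖpₖ₋₁ + pₖ₋₂, qₖ = aₖqₖ₋₁ + qₖ₋₂ (with p₋₁=1, p₋₂=0, q₋₁=0, q₋₂=1):
  k=0: a=4, p=4, q=1
  k=1: a=1, p=5, q=1
  k=2: a=1, p=9, q=2
  k=3: a=5, p=50, q=11
  k=4: a=3, p=159, q=35

159/35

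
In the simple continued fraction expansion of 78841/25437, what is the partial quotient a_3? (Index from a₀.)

2

78841 = 3·25437 + 2530   →  a_0 = 3
25437 = 10·2530 + 137   →  a_1 = 10
2530 = 18·137 + 64   →  a_2 = 18
137 = 2·64 + 9   →  a_3 = 2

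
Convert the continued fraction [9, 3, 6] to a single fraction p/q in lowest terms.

177/19

Using pₖ = aₖpₖ₋₁ + pₖ₋₂ and qₖ = aₖqₖ₋₁ + qₖ₋₂:
  k=0: a=9, p=9, q=1
  k=1: a=3, p=28, q=3
  k=2: a=6, p=177, q=19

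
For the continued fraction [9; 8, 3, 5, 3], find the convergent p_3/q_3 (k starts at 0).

Using pₖ = aₖpₖ₋₁ + pₖ₋₂, qₖ = aₖqₖ₋₁ + qₖ₋₂ (with p₋₁=1, p₋₂=0, q₋₁=0, q₋₂=1):
  k=0: a=9, p=9, q=1
  k=1: a=8, p=73, q=8
  k=2: a=3, p=228, q=25
  k=3: a=5, p=1213, q=133

1213/133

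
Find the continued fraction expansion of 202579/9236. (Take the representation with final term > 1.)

[21; 1, 14, 14, 1, 19, 2]

202579 = 21*9236 + 8623
9236 = 1*8623 + 613
8623 = 14*613 + 41
613 = 14*41 + 39
41 = 1*39 + 2
39 = 19*2 + 1
2 = 2*1 + 0  (stop)
So 202579/9236 = [21; 1, 14, 14, 1, 19, 2].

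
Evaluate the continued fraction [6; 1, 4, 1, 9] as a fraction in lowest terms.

403/59

Fold from the inside: start with 9/1.
  1 + 1/9 = 10/9
  4 + 9/10 = 49/10
  1 + 10/49 = 59/49
  6 + 49/59 = 403/59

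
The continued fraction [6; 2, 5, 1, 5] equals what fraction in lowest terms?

491/76

Using pₖ = aₖpₖ₋₁ + pₖ₋₂ and qₖ = aₖqₖ₋₁ + qₖ₋₂:
  k=0: a=6, p=6, q=1
  k=1: a=2, p=13, q=2
  k=2: a=5, p=71, q=11
  k=3: a=1, p=84, q=13
  k=4: a=5, p=491, q=76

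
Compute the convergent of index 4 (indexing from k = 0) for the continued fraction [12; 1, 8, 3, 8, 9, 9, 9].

Using pₖ = aₖpₖ₋₁ + pₖ₋₂, qₖ = aₖqₖ₋₁ + qₖ₋₂ (with p₋₁=1, p₋₂=0, q₋₁=0, q₋₂=1):
  k=0: a=12, p=12, q=1
  k=1: a=1, p=13, q=1
  k=2: a=8, p=116, q=9
  k=3: a=3, p=361, q=28
  k=4: a=8, p=3004, q=233

3004/233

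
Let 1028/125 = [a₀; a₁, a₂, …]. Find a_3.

1028 = 8·125 + 28   →  a_0 = 8
125 = 4·28 + 13   →  a_1 = 4
28 = 2·13 + 2   →  a_2 = 2
13 = 6·2 + 1   →  a_3 = 6

6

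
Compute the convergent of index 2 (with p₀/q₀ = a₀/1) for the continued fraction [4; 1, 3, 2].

19/4

Using pₖ = aₖpₖ₋₁ + pₖ₋₂, qₖ = aₖqₖ₋₁ + qₖ₋₂ (with p₋₁=1, p₋₂=0, q₋₁=0, q₋₂=1):
  k=0: a=4, p=4, q=1
  k=1: a=1, p=5, q=1
  k=2: a=3, p=19, q=4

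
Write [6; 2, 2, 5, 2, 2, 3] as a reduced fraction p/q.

Using pₖ = aₖpₖ₋₁ + pₖ₋₂ and qₖ = aₖqₖ₋₁ + qₖ₋₂:
  k=0: a=6, p=6, q=1
  k=1: a=2, p=13, q=2
  k=2: a=2, p=32, q=5
  k=3: a=5, p=173, q=27
  k=4: a=2, p=378, q=59
  k=5: a=2, p=929, q=145
  k=6: a=3, p=3165, q=494

3165/494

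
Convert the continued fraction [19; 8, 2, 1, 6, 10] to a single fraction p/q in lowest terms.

32408/1695

Using pₖ = aₖpₖ₋₁ + pₖ₋₂ and qₖ = aₖqₖ₋₁ + qₖ₋₂:
  k=0: a=19, p=19, q=1
  k=1: a=8, p=153, q=8
  k=2: a=2, p=325, q=17
  k=3: a=1, p=478, q=25
  k=4: a=6, p=3193, q=167
  k=5: a=10, p=32408, q=1695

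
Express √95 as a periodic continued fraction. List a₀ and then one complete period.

a₀ = ⌊√95⌋ = 9.
With m₀=0, d₀=1 and mₖ₊₁ = dₖaₖ − mₖ, dₖ₊₁ = (n − mₖ₊₁²)/dₖ, aₖ₊₁ = ⌊(a₀+mₖ₊₁)/dₖ₊₁⌋:
  k=1: m=9, d=14, a=1
  k=2: m=5, d=5, a=2
  k=3: m=5, d=14, a=1
  k=4: m=9, d=1, a=18
d=1 and a=2a₀=18 at k=4, so the next step gives (m, d) = (9, 14) again — its k=1 value — and the period has length 4.

[9; 1, 2, 1, 18]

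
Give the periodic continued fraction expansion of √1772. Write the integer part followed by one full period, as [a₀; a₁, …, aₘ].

[42; 10, 1, 1, 20, 1, 1, 10, 84]

a₀ = ⌊√1772⌋ = 42.
With m₀=0, d₀=1 and mₖ₊₁ = dₖaₖ − mₖ, dₖ₊₁ = (n − mₖ₊₁²)/dₖ, aₖ₊₁ = ⌊(a₀+mₖ₊₁)/dₖ₊₁⌋:
  k=1: m=42, d=8, a=10
  k=2: m=38, d=41, a=1
  k=3: m=3, d=43, a=1
  k=4: m=40, d=4, a=20
  k=5: m=40, d=43, a=1
  k=6: m=3, d=41, a=1
  k=7: m=38, d=8, a=10
  k=8: m=42, d=1, a=84
d=1 and a=2a₀=84 at k=8, so the next step gives (m, d) = (42, 8) again — its k=1 value — and the period has length 8.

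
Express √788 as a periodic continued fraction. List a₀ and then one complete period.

a₀ = ⌊√788⌋ = 28.
With m₀=0, d₀=1 and mₖ₊₁ = dₖaₖ − mₖ, dₖ₊₁ = (n − mₖ₊₁²)/dₖ, aₖ₊₁ = ⌊(a₀+mₖ₊₁)/dₖ₊₁⌋:
  k=1: m=28, d=4, a=14
  k=2: m=28, d=1, a=56
d=1 and a=2a₀=56 at k=2, so the next step gives (m, d) = (28, 4) again — its k=1 value — and the period has length 2.

[28; 14, 56]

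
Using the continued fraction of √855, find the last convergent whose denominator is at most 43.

√855 = [29; 4, 6, 4, 58, …] (period length 4).
Convergents:
  p_0/q_0 = 29/1
  p_1/q_1 = 117/4
  p_2/q_2 = 731/25
  p_3/q_3 = 3041/104
q_2 = 25 ≤ 43 < 104 = q_3, so the answer is 731/25.

731/25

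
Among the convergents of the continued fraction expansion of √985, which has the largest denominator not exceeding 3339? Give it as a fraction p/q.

76767/2446

√985 = [31; 2, 1, 1, 2, 62, …] (period length 5).
Convergents:
  p_0/q_0 = 31/1
  p_1/q_1 = 63/2
  p_2/q_2 = 94/3
  p_3/q_3 = 157/5
  p_4/q_4 = 408/13
  p_5/q_5 = 25453/811
  p_6/q_6 = 51314/1635
  p_7/q_7 = 76767/2446
  p_8/q_8 = 128081/4081
q_7 = 2446 ≤ 3339 < 4081 = q_8, so the answer is 76767/2446.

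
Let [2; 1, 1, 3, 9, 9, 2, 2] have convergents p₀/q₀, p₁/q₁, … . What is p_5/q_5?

1521/592

Using pₖ = aₖpₖ₋₁ + pₖ₋₂, qₖ = aₖqₖ₋₁ + qₖ₋₂ (with p₋₁=1, p₋₂=0, q₋₁=0, q₋₂=1):
  k=0: a=2, p=2, q=1
  k=1: a=1, p=3, q=1
  k=2: a=1, p=5, q=2
  k=3: a=3, p=18, q=7
  k=4: a=9, p=167, q=65
  k=5: a=9, p=1521, q=592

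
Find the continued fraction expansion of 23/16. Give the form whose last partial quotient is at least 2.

23 = 1×16 + 7
16 = 2×7 + 2
7 = 3×2 + 1
2 = 2×1 + 0  (stop)
So 23/16 = [1; 2, 3, 2].

[1; 2, 3, 2]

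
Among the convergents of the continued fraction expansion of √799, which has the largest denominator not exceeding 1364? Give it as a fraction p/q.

23857/844

√799 = [28; 3, 1, 3, 56, …] (period length 4).
Convergents:
  p_0/q_0 = 28/1
  p_1/q_1 = 85/3
  p_2/q_2 = 113/4
  p_3/q_3 = 424/15
  p_4/q_4 = 23857/844
  p_5/q_5 = 71995/2547
q_4 = 844 ≤ 1364 < 2547 = q_5, so the answer is 23857/844.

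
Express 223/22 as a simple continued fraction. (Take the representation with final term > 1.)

[10; 7, 3]

223 = 10*22 + 3
22 = 7*3 + 1
3 = 3*1 + 0  (stop)
So 223/22 = [10; 7, 3].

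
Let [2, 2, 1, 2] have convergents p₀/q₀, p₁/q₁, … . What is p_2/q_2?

Using pₖ = aₖpₖ₋₁ + pₖ₋₂, qₖ = aₖqₖ₋₁ + qₖ₋₂ (with p₋₁=1, p₋₂=0, q₋₁=0, q₋₂=1):
  k=0: a=2, p=2, q=1
  k=1: a=2, p=5, q=2
  k=2: a=1, p=7, q=3

7/3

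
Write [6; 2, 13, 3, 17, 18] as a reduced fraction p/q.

168316/25967

Using pₖ = aₖpₖ₋₁ + pₖ₋₂ and qₖ = aₖqₖ₋₁ + qₖ₋₂:
  k=0: a=6, p=6, q=1
  k=1: a=2, p=13, q=2
  k=2: a=13, p=175, q=27
  k=3: a=3, p=538, q=83
  k=4: a=17, p=9321, q=1438
  k=5: a=18, p=168316, q=25967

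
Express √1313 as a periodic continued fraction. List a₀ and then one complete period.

a₀ = ⌊√1313⌋ = 36.

[36; 4, 4, 72]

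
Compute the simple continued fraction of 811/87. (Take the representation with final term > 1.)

811 = 9×87 + 28
87 = 3×28 + 3
28 = 9×3 + 1
3 = 3×1 + 0  (stop)
So 811/87 = [9; 3, 9, 3].

[9; 3, 9, 3]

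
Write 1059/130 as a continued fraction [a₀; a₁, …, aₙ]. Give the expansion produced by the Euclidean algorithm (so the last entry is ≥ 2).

1059 = 8*130 + 19
130 = 6*19 + 16
19 = 1*16 + 3
16 = 5*3 + 1
3 = 3*1 + 0  (stop)
So 1059/130 = [8; 6, 1, 5, 3].

[8; 6, 1, 5, 3]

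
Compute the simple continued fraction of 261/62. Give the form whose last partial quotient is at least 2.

261 = 4·62 + 13
62 = 4·13 + 10
13 = 1·10 + 3
10 = 3·3 + 1
3 = 3·1 + 0  (stop)
So 261/62 = [4; 4, 1, 3, 3].

[4; 4, 1, 3, 3]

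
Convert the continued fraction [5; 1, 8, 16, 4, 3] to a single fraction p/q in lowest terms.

Fold from the inside: start with 3/1.
  4 + 1/3 = 13/3
  16 + 3/13 = 211/13
  8 + 13/211 = 1701/211
  1 + 211/1701 = 1912/1701
  5 + 1701/1912 = 11261/1912

11261/1912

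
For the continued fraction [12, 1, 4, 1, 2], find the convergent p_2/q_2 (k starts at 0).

64/5

Using pₖ = aₖpₖ₋₁ + pₖ₋₂, qₖ = aₖqₖ₋₁ + qₖ₋₂ (with p₋₁=1, p₋₂=0, q₋₁=0, q₋₂=1):
  k=0: a=12, p=12, q=1
  k=1: a=1, p=13, q=1
  k=2: a=4, p=64, q=5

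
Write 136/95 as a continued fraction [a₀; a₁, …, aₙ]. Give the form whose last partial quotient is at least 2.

136 = 1*95 + 41
95 = 2*41 + 13
41 = 3*13 + 2
13 = 6*2 + 1
2 = 2*1 + 0  (stop)
So 136/95 = [1; 2, 3, 6, 2].

[1; 2, 3, 6, 2]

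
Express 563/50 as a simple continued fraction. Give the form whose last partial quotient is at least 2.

[11; 3, 1, 5, 2]

563 = 11·50 + 13
50 = 3·13 + 11
13 = 1·11 + 2
11 = 5·2 + 1
2 = 2·1 + 0  (stop)
So 563/50 = [11; 3, 1, 5, 2].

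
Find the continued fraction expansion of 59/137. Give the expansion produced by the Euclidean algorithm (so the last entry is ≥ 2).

59 = 0×137 + 59
137 = 2×59 + 19
59 = 3×19 + 2
19 = 9×2 + 1
2 = 2×1 + 0  (stop)
So 59/137 = [0; 2, 3, 9, 2].

[0; 2, 3, 9, 2]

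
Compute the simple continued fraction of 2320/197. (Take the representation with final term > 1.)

2320 = 11*197 + 153
197 = 1*153 + 44
153 = 3*44 + 21
44 = 2*21 + 2
21 = 10*2 + 1
2 = 2*1 + 0  (stop)
So 2320/197 = [11; 1, 3, 2, 10, 2].

[11; 1, 3, 2, 10, 2]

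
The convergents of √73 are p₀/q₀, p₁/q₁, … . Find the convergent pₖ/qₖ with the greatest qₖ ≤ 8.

17/2

√73 = [8; 1, 1, 5, 5, 1, 1, 16, …] (period length 7).
Convergents:
  p_0/q_0 = 8/1
  p_1/q_1 = 9/1
  p_2/q_2 = 17/2
  p_3/q_3 = 94/11
q_2 = 2 ≤ 8 < 11 = q_3, so the answer is 17/2.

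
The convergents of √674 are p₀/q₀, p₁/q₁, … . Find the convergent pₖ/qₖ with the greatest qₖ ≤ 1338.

34399/1325

√674 = [25; 1, 24, 1, 50, …] (period length 4).
Convergents:
  p_0/q_0 = 25/1
  p_1/q_1 = 26/1
  p_2/q_2 = 649/25
  p_3/q_3 = 675/26
  p_4/q_4 = 34399/1325
  p_5/q_5 = 35074/1351
q_4 = 1325 ≤ 1338 < 1351 = q_5, so the answer is 34399/1325.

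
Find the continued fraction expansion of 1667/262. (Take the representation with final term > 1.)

1667 = 6×262 + 95
262 = 2×95 + 72
95 = 1×72 + 23
72 = 3×23 + 3
23 = 7×3 + 2
3 = 1×2 + 1
2 = 2×1 + 0  (stop)
So 1667/262 = [6; 2, 1, 3, 7, 1, 2].

[6; 2, 1, 3, 7, 1, 2]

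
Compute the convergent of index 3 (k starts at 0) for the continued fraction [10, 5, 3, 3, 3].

540/53

Using pₖ = aₖpₖ₋₁ + pₖ₋₂, qₖ = aₖqₖ₋₁ + qₖ₋₂ (with p₋₁=1, p₋₂=0, q₋₁=0, q₋₂=1):
  k=0: a=10, p=10, q=1
  k=1: a=5, p=51, q=5
  k=2: a=3, p=163, q=16
  k=3: a=3, p=540, q=53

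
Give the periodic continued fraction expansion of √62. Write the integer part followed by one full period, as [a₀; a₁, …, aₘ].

[7; 1, 6, 1, 14]

a₀ = ⌊√62⌋ = 7.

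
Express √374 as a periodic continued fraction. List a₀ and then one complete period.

a₀ = ⌊√374⌋ = 19.

[19; 2, 1, 18, 1, 2, 38]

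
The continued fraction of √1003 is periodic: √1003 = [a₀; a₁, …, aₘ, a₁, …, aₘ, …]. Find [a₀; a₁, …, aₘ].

a₀ = ⌊√1003⌋ = 31.
With m₀=0, d₀=1 and mₖ₊₁ = dₖaₖ − mₖ, dₖ₊₁ = (n − mₖ₊₁²)/dₖ, aₖ₊₁ = ⌊(a₀+mₖ₊₁)/dₖ₊₁⌋:
  k=1: m=31, d=42, a=1
  k=2: m=11, d=21, a=2
  k=3: m=31, d=2, a=31
  k=4: m=31, d=21, a=2
  k=5: m=11, d=42, a=1
  k=6: m=31, d=1, a=62
d=1 and a=2a₀=62 at k=6, so the next step gives (m, d) = (31, 42) again — its k=1 value — and the period has length 6.

[31; 1, 2, 31, 2, 1, 62]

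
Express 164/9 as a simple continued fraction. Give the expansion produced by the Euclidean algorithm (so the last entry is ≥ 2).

[18; 4, 2]

164 = 18·9 + 2
9 = 4·2 + 1
2 = 2·1 + 0  (stop)
So 164/9 = [18; 4, 2].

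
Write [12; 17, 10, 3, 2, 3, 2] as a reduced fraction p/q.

116690/9677

Fold from the inside: start with 2/1.
  3 + 1/2 = 7/2
  2 + 2/7 = 16/7
  3 + 7/16 = 55/16
  10 + 16/55 = 566/55
  17 + 55/566 = 9677/566
  12 + 566/9677 = 116690/9677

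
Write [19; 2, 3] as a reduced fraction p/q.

136/7

Fold from the inside: start with 3/1.
  2 + 1/3 = 7/3
  19 + 3/7 = 136/7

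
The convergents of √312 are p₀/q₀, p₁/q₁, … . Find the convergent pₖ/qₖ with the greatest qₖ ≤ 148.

1890/107

√312 = [17; 1, 1, 1, 34, …] (period length 4).
Convergents:
  p_0/q_0 = 17/1
  p_1/q_1 = 18/1
  p_2/q_2 = 35/2
  p_3/q_3 = 53/3
  p_4/q_4 = 1837/104
  p_5/q_5 = 1890/107
  p_6/q_6 = 3727/211
q_5 = 107 ≤ 148 < 211 = q_6, so the answer is 1890/107.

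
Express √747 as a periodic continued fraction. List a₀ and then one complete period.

a₀ = ⌊√747⌋ = 27.
With m₀=0, d₀=1 and mₖ₊₁ = dₖaₖ − mₖ, dₖ₊₁ = (n − mₖ₊₁²)/dₖ, aₖ₊₁ = ⌊(a₀+mₖ₊₁)/dₖ₊₁⌋:
  k=1: m=27, d=18, a=3
  k=2: m=27, d=1, a=54
d=1 and a=2a₀=54 at k=2, so the next step gives (m, d) = (27, 18) again — its k=1 value — and the period has length 2.

[27; 3, 54]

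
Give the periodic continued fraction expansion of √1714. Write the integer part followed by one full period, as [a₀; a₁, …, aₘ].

[41; 2, 2, 82]

a₀ = ⌊√1714⌋ = 41.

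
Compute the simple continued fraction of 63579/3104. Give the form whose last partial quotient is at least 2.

63579 = 20×3104 + 1499
3104 = 2×1499 + 106
1499 = 14×106 + 15
106 = 7×15 + 1
15 = 15×1 + 0  (stop)
So 63579/3104 = [20; 2, 14, 7, 15].

[20; 2, 14, 7, 15]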